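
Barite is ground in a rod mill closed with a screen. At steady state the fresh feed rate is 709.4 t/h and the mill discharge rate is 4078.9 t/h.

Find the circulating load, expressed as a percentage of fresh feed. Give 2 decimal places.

CL = 474.98 %

M = F + R at steady state, so:
R = M − F = 4078.9 − 709.4 = 3369.5 t/h
CL = 100·R/F = 100·3369.5/709.4 = 474.98 %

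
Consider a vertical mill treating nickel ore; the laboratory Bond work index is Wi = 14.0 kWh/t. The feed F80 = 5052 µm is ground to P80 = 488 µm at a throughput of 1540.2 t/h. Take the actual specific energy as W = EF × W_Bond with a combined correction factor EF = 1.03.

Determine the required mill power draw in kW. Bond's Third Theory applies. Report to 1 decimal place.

W = 10·Wi·(P80^(-½) − F80^(-½))
W = 10·14.0·(1/√488 − 1/√5052) = 10·14.0·(0.031199) = 4.3678 kWh/t
W_actual = 1.03 × 4.3678 = 4.4989 kWh/t
P = W·T = 4.4989·1540.2 = 6929.1 kW

P = 6929.1 kW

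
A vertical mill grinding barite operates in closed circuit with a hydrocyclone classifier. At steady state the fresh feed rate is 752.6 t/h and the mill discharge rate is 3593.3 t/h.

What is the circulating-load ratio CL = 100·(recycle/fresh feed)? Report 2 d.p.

CL = 377.45 %

Discharge = new feed + return, hence
R = M − F = 3593.3 − 752.6 = 2840.7 t/h
CL = 100·R/F = 100·2840.7/752.6 = 377.45 %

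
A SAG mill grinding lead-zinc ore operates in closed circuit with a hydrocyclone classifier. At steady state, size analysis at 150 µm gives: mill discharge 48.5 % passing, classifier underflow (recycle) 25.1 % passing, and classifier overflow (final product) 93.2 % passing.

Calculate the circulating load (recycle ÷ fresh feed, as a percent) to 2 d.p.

Classifier node, passing 150 µm:
(1+r)·d = r·u + o ⇒ r = (o−d)/(d−u)
r = (93.2 − 48.5)/(48.5 − 25.1) = 44.7/23.4 = 1.9103
CL = 100·r = 191.03 %

CL = 191.03 %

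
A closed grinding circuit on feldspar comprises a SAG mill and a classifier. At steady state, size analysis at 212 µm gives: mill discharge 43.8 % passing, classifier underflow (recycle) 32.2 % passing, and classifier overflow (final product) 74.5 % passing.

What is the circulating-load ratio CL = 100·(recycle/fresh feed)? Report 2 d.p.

CL = 264.66 %

Balance %-passing 212 µm (r = R/F):
(1+r)·d = r·u + o ⇒ r = (o−d)/(d−u)
r = (74.5 − 43.8)/(43.8 − 32.2) = 30.7/11.6 = 2.6466
CL = 100·r = 264.66 %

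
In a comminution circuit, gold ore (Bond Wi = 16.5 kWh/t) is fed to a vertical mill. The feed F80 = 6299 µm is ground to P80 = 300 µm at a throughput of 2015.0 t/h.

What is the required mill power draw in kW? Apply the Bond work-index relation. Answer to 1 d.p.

W = 10 Wi / √P80 − 10 Wi / √F80
W = 10·16.5·(1/√300 − 1/√6299) = 10·16.5·(0.045135) = 7.4473 kWh/t
P_mill = W·ṁ = 7.4473·2015.0 = 15006.3 kW

P = 15006.3 kW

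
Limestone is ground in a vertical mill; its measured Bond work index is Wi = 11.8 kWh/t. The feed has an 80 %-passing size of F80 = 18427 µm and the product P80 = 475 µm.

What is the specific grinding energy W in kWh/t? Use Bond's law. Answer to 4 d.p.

W = 4.5449 kWh/t

W = 10·Wi·(P80^(-½) − F80^(-½))
1/√475 = 0.045883;  1/√18427 = 0.007367
W = 10·11.8·(0.045883 − 0.007367) = 4.5449 kWh/t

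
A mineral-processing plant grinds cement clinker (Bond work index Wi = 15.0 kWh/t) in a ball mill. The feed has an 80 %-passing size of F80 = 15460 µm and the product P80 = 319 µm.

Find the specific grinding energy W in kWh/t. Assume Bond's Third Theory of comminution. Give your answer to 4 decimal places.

W = 7.1920 kWh/t

W = 10 Wi / √P80 − 10 Wi / √F80
1/√319 = 0.055989;  1/√15460 = 0.008043
W = 10·15.0·(0.055989 − 0.008043) = 7.1920 kWh/t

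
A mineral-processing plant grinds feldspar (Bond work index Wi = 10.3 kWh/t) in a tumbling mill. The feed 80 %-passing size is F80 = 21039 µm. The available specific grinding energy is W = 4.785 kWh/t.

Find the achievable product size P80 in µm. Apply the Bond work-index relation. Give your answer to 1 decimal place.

P80 = 351.3 µm

W = 10·Wi·(P80^(-½) − F80^(-½))
P80^(−½) = W/(10 Wi) + F80^(−½)
  = 4.7850/(10·10.3) + 1/√21039 = 0.046456 + 0.006894 = 0.053351
P80 = (1/0.053351)² = 18.7439² = 351.34 µm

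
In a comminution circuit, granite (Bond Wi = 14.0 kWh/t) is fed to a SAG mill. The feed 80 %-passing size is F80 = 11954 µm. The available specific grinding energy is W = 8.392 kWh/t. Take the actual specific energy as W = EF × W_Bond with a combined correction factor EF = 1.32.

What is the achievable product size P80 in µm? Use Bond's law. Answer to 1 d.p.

W = 10 Wi (P80^-0.5 − F80^-0.5)
W_Bond = W / EF = 8.392 / 1.32 = 6.3576 kWh/t
1/√P80 = 1/√F80 + W_Bond/(10·Wi)
  = 6.3576/(10·14.0) + 1/√11954 = 0.045411 + 0.009146 = 0.054558
P80 = (1/0.054558)² = 18.3293² = 335.96 µm

P80 = 336.0 µm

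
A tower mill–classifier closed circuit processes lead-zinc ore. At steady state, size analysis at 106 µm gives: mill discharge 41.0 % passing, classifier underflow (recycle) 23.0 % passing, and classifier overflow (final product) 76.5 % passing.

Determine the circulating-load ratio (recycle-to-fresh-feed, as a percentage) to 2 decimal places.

Two-product formula at 106 µm:
(1+r)d = ru + o → r = (o−d)/(d−u)
r = (76.5 − 41.0)/(41.0 − 23.0) = 35.5/18.0 = 1.9722
CL = 100·r = 197.22 %

CL = 197.22 %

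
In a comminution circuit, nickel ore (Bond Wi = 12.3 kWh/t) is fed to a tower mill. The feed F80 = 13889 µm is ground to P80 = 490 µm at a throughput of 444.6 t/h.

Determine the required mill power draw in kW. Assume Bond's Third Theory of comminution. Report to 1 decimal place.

Bond: W = 10·Wi·(1/√P80 − 1/√F80)
W = 10·12.3·(1/√490 − 1/√13889) = 10·12.3·(0.036690) = 4.5129 kWh/t
P = W·T = 4.5129·444.6 = 2006.4 kW

P = 2006.4 kW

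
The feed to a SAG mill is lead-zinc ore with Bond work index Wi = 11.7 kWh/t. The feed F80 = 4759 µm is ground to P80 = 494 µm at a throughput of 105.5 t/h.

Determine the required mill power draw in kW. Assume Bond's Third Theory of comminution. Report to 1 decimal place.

P = 376.4 kW

W_Bond = 10·Wi·(1/√P₈₀ − 1/√F₈₀)
W = 10·11.7·(1/√494 − 1/√4759) = 10·11.7·(0.030496) = 3.5681 kWh/t
Power = W × throughput = 3.5681 kWh/t × 105.5 t/h = 376.4 kW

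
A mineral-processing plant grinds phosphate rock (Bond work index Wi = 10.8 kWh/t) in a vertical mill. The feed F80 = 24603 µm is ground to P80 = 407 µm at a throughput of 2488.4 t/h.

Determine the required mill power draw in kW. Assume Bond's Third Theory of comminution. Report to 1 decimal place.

W = 10 Wi (1/√P80 − 1/√F80)  [Bond]
W = 10·10.8·(1/√407 − 1/√24603) = 10·10.8·(0.043193) = 4.6648 kWh/t
Power = W × throughput = 4.6648 kWh/t × 2488.4 t/h = 11607.9 kW

P = 11607.9 kW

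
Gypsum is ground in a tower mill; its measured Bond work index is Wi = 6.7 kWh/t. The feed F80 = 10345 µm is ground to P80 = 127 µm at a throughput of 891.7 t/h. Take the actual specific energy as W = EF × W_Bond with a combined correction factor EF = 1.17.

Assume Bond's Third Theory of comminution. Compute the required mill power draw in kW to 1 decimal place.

P = 5515.4 kW

W = 10 Wi (1/√P80 − 1/√F80)  [Bond]
W = 10·6.7·(1/√127 − 1/√10345) = 10·6.7·(0.078904) = 5.2866 kWh/t
Corrected W = EF·W_Bond = 1.17·5.2866 = 6.1853 kWh/t
Mill draw = 6.1853 × 891.7 = 5515.4 kW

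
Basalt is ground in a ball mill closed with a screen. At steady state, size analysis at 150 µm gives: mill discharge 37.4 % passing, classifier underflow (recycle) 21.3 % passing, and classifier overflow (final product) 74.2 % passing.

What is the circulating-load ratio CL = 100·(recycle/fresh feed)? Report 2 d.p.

CL = 228.57 %

Classifier node, passing 150 µm:
Fd + Rd = Ru + Fo ⇒ R/F = (o−d)/(d−u)
r = (74.2 − 37.4)/(37.4 − 21.3) = 36.8/16.1 = 2.2857
CL = 100·r = 228.57 %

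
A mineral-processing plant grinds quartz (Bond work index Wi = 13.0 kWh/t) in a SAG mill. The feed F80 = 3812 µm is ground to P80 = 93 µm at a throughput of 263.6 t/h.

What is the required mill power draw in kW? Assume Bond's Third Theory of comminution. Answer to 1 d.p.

W = 10·Wi·(P80^(-½) − F80^(-½))
W = 10·13.0·(1/√93 − 1/√3812) = 10·13.0·(0.087499) = 11.3748 kWh/t
Power = W × throughput = 11.3748 kWh/t × 263.6 t/h = 2998.4 kW

P = 2998.4 kW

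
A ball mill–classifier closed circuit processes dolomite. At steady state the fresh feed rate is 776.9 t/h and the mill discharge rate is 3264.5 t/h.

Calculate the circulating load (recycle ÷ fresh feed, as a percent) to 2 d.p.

Discharge = new feed + return, hence
R = M − F = 3264.5 − 776.9 = 2487.6 t/h
CL = 100·R/F = 100·2487.6/776.9 = 320.20 %

CL = 320.20 %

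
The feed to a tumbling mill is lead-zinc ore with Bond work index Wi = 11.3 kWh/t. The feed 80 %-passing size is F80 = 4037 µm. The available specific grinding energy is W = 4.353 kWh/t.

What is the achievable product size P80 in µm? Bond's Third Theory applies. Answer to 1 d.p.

W_Bond = 10·Wi·(1/√P₈₀ − 1/√F₈₀)
⇒ 1/√P80 = W/(10 Wi) + 1/√F80
  = 4.3530/(10·11.3) + 1/√4037 = 0.038522 + 0.015739 = 0.054261
P80 = (1/0.054261)² = 18.4295² = 339.65 µm

P80 = 339.6 µm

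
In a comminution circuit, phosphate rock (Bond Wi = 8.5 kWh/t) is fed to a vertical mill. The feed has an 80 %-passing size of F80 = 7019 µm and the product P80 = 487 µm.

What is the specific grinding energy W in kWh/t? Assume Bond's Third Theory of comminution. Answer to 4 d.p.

W = 2.8371 kWh/t

W = 10 Wi / √P80 − 10 Wi / √F80
1/√487 = 0.045314;  1/√7019 = 0.011936
W = 10·8.5·(0.045314 − 0.011936) = 2.8371 kWh/t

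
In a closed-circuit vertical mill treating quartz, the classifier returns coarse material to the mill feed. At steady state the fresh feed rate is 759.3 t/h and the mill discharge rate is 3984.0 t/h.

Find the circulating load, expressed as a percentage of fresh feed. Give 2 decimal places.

CL = 424.69 %

M = F + R at steady state, so:
R = M − F = 3984.0 − 759.3 = 3224.7 t/h
CL = 100·R/F = 100·3224.7/759.3 = 424.69 %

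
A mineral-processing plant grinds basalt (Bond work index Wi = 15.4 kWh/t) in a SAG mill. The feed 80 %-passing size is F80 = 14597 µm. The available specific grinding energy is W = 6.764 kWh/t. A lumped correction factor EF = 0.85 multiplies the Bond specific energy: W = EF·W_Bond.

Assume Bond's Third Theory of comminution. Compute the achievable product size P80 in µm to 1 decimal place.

W = 10 Wi (1/√P80 − 1/√F80)  [Bond]
W_Bond = W / EF = 6.764 / 0.85 = 7.9576 kWh/t
P80^-0.5 = F80^-0.5 + W_Bond/(10 Wi)
  = 7.9576/(10·15.4) + 1/√14597 = 0.051673 + 0.008277 = 0.059950
P80 = (1/0.059950)² = 16.6806² = 278.24 µm

P80 = 278.2 µm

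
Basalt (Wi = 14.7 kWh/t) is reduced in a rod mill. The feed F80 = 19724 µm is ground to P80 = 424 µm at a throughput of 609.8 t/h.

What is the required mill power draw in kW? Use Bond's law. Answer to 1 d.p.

P = 3715.1 kW

W = 10 Wi (P80^-0.5 − F80^-0.5)
W = 10·14.7·(1/√424 − 1/√19724) = 10·14.7·(0.041444) = 6.0923 kWh/t
P = W·T = 6.0923·609.8 = 3715.1 kW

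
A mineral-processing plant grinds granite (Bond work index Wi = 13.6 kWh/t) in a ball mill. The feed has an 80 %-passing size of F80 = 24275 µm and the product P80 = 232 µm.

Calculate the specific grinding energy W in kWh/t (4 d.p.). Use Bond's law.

W = 10·Wi·[P80^(−½) − F80^(−½)]
1/√232 = 0.065653;  1/√24275 = 0.006418
W = 10·13.6·(0.065653 − 0.006418) = 8.0559 kWh/t

W = 8.0559 kWh/t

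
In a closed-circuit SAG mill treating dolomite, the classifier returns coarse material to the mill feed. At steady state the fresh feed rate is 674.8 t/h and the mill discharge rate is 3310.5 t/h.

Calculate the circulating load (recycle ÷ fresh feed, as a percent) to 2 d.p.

Mill node: discharge = fresh + recycle.
R = M − F = 3310.5 − 674.8 = 2635.7 t/h
CL = 100·R/F = 100·2635.7/674.8 = 390.59 %

CL = 390.59 %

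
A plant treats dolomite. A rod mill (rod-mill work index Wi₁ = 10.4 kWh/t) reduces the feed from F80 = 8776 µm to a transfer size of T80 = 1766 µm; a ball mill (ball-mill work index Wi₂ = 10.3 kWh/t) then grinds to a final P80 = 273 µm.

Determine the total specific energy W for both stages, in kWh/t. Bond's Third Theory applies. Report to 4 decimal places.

W = 5.1475 kWh/t

W = 10 Wi (P80^-0.5 − F80^-0.5)
Stage 1 (8776→1766 µm, Wi₁=10.4): W₁ = 10·10.4·(0.023796 − 0.010675) = 1.3646 kWh/t
Stage 2 (1766→273 µm, Wi₂=10.3): W₂ = 10·10.3·(0.060523 − 0.023796) = 3.7829 kWh/t
W = W₁ + W₂ = 1.3646 + 3.7829 = 5.1475 kWh/t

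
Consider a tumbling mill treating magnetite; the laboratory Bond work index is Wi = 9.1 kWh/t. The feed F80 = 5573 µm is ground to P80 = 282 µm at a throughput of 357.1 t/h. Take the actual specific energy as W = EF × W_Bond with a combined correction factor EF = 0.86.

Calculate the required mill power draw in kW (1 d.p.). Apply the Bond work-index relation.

P = 1289.8 kW

W = 10·Wi·(P80^(-½) − F80^(-½))
W = 10·9.1·(1/√282 − 1/√5573) = 10·9.1·(0.046154) = 4.2000 kWh/t
Corrected W = EF·W_Bond = 0.86·4.2000 = 3.6120 kWh/t
Power = W × throughput = 3.6120 kWh/t × 357.1 t/h = 1289.8 kW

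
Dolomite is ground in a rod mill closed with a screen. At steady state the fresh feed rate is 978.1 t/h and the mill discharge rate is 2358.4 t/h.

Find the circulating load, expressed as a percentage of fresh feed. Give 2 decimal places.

CL = 141.12 %

Mill node: discharge = fresh + recycle.
R = M − F = 2358.4 − 978.1 = 1380.3 t/h
CL = 100·R/F = 100·1380.3/978.1 = 141.12 %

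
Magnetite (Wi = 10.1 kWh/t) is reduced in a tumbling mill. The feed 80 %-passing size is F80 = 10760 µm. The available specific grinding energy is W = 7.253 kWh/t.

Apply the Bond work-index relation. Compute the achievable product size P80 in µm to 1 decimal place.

P80 = 150.7 µm

Bond:  W = 10 Wi (1/√P − 1/√F)
⇒ 1/√P80 = W/(10·Wi) + 1/√F80
  = 7.2530/(10·10.1) + 1/√10760 = 0.071812 + 0.009640 = 0.081452
P80 = (1/0.081452)² = 12.2771² = 150.73 µm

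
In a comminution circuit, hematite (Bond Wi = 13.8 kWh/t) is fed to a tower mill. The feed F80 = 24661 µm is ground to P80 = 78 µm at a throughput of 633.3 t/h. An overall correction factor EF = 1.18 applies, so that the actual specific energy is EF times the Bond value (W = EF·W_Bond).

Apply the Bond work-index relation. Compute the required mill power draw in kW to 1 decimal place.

W = 10·Wi·[P80^(−½) − F80^(−½)]
W = 10·13.8·(1/√78 − 1/√24661) = 10·13.8·(0.106860) = 14.7467 kWh/t
With EF = 1.18: W = 14.7467·1.18 = 17.4011 kWh/t
P = W·T = 17.4011·633.3 = 11020.1 kW

P = 11020.1 kW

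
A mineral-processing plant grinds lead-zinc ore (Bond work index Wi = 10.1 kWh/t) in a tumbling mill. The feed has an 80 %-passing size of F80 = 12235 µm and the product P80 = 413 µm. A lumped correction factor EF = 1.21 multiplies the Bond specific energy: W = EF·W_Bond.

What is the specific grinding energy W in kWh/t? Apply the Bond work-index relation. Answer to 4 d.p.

W = 10 Wi / √P80 − 10 Wi / √F80
1/√413 = 0.049207;  1/√12235 = 0.009041
W = 10·10.1·(0.049207 − 0.009041) = 4.0568 kWh/t
Corrected W = EF·W_Bond = 1.21·4.0568 = 4.9087 kWh/t

W = 4.9087 kWh/t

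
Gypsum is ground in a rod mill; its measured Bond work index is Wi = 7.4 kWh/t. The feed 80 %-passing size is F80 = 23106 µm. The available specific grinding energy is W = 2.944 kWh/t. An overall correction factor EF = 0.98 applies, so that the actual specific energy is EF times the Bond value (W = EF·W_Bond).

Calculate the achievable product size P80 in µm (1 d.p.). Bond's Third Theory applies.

W = 10 Wi (1/√P80 − 1/√F80)  [Bond]
W_Bond = W / EF = 2.944 / 0.98 = 3.0041 kWh/t
P80^-0.5 = F80^-0.5 + W_Bond/(10 Wi)
  = 3.0041/(10·7.4) + 1/√23106 = 0.040596 + 0.006579 = 0.047174
P80 = (1/0.047174)² = 21.1980² = 449.35 µm

P80 = 449.4 µm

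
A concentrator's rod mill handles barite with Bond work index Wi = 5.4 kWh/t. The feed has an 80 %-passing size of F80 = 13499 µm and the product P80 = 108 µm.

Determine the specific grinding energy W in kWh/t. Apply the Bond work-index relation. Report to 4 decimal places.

Bond:  W = 10 Wi (1/√P − 1/√F)
1/√108 = 0.096225;  1/√13499 = 0.008607
W = 10·5.4·(0.096225 − 0.008607) = 4.7314 kWh/t

W = 4.7314 kWh/t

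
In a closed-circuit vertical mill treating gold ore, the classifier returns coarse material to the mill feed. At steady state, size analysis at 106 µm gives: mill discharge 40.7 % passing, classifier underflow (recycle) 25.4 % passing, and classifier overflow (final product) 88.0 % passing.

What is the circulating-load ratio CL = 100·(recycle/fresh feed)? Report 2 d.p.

CL = 309.15 %

Let r = R/F. Size balance at 106 µm:
d + r·d = r·u + o → r(d−u) = o−d
r = (88.0 − 40.7)/(40.7 − 25.4) = 47.3/15.3 = 3.0915
CL = 100·r = 309.15 %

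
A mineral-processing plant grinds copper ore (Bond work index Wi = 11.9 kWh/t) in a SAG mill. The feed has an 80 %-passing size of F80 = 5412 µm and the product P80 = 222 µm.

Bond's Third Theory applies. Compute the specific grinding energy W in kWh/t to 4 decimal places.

W = 6.3692 kWh/t

W = 10·Wi·(P80^(-½) − F80^(-½))
1/√222 = 0.067116;  1/√5412 = 0.013593
W = 10·11.9·(0.067116 − 0.013593) = 6.3692 kWh/t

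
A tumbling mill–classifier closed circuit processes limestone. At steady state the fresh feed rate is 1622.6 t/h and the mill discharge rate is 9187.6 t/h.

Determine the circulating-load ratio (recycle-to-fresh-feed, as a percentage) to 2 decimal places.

Mill node: discharge = fresh + recycle.
R = M − F = 9187.6 − 1622.6 = 7565.0 t/h
CL = 100·R/F = 100·7565.0/1622.6 = 466.23 %

CL = 466.23 %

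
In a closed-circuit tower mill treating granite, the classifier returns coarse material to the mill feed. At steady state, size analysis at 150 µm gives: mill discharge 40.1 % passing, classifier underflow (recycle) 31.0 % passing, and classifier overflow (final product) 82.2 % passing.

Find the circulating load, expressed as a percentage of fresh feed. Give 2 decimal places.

Classifier node, passing 150 µm:
(1+r)d = ru + o → r = (o−d)/(d−u)
r = (82.2 − 40.1)/(40.1 − 31.0) = 42.1/9.1 = 4.6264
CL = 100·r = 462.64 %

CL = 462.64 %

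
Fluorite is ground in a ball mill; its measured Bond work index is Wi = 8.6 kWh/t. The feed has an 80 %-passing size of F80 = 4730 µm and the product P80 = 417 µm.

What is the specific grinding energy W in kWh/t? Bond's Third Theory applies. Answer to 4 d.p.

W = 2.9610 kWh/t

W_Bond = 10·Wi·(1/√P₈₀ − 1/√F₈₀)
1/√417 = 0.048970;  1/√4730 = 0.014540
W = 10·8.6·(0.048970 − 0.014540) = 2.9610 kWh/t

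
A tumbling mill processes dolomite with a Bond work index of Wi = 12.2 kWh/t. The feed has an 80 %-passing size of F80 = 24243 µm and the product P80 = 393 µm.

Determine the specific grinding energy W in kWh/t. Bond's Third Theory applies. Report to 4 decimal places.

W = 10 Wi (1/√P80 − 1/√F80)  [Bond]
1/√393 = 0.050443;  1/√24243 = 0.006423
W = 10·12.2·(0.050443 − 0.006423) = 5.3705 kWh/t

W = 5.3705 kWh/t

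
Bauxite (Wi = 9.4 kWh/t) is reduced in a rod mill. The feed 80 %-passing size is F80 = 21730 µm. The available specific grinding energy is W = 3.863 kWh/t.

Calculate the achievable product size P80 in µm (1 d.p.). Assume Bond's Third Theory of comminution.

W = 10 Wi (1/√P80 − 1/√F80)  [Bond]
⇒ 1/√P80 = W/(10 Wi) + 1/√F80
  = 3.8630/(10·9.4) + 1/√21730 = 0.041096 + 0.006784 = 0.047879
P80 = (1/0.047879)² = 20.8858² = 436.22 µm

P80 = 436.2 µm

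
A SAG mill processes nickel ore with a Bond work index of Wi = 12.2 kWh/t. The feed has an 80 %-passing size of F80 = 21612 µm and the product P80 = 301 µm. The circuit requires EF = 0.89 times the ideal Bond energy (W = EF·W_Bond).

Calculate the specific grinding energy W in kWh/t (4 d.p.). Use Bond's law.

W = 5.5199 kWh/t

W = 10 Wi (1/√P80 − 1/√F80)  [Bond]
1/√301 = 0.057639;  1/√21612 = 0.006802
W = 10·12.2·(0.057639 − 0.006802) = 6.2021 kWh/t
W_actual = 0.89 × 6.2021 = 5.5199 kWh/t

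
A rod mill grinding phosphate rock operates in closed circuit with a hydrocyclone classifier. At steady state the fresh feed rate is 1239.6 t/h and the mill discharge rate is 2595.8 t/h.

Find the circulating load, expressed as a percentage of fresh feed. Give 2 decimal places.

Discharge = new feed + return, hence
R = M − F = 2595.8 − 1239.6 = 1356.2 t/h
CL = 100·R/F = 100·1356.2/1239.6 = 109.41 %

CL = 109.41 %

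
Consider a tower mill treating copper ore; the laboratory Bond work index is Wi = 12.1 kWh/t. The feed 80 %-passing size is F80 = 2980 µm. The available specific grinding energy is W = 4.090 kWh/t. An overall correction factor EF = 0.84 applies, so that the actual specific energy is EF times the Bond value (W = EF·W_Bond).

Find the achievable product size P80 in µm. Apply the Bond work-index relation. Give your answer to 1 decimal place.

W = 10·Wi·(P80^(-½) − F80^(-½))
W_Bond = W / EF = 4.090 / 0.84 = 4.8690 kWh/t
P80^(−½) = W_Bond/(10 Wi) + F80^(−½)
  = 4.8690/(10·12.1) + 1/√2980 = 0.040240 + 0.018319 = 0.058559
P80 = (1/0.058559)² = 17.0769² = 291.62 µm

P80 = 291.6 µm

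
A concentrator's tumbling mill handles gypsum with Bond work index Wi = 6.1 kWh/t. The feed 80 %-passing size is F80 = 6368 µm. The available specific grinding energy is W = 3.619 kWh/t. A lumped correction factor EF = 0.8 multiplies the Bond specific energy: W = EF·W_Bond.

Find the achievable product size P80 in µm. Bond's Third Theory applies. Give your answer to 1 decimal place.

W = 10·Wi·[P80^(−½) − F80^(−½)]
W_Bond = W / EF = 3.619 / 0.8 = 4.5237 kWh/t
1/√P80 = 1/√F80 + W_Bond/(10·Wi)
  = 4.5237/(10·6.1) + 1/√6368 = 0.074160 + 0.012531 = 0.086691
P80 = (1/0.086691)² = 11.5352² = 133.06 µm

P80 = 133.1 µm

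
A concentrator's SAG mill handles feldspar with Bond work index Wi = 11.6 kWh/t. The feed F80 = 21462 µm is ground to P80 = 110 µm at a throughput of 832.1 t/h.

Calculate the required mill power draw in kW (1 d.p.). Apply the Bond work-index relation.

P = 8544.3 kW

W = 10 Wi / √P80 − 10 Wi / √F80
W = 10·11.6·(1/√110 − 1/√21462) = 10·11.6·(0.088520) = 10.2684 kWh/t
Power = W × throughput = 10.2684 kWh/t × 832.1 t/h = 8544.3 kW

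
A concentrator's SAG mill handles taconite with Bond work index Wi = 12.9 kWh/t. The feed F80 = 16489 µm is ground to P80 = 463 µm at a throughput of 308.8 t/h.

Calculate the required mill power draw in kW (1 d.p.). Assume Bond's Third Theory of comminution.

P = 1541.1 kW

Bond:  W = 10 Wi (1/√P − 1/√F)
W = 10·12.9·(1/√463 − 1/√16489) = 10·12.9·(0.038686) = 4.9905 kWh/t
P = W·T = 4.9905·308.8 = 1541.1 kW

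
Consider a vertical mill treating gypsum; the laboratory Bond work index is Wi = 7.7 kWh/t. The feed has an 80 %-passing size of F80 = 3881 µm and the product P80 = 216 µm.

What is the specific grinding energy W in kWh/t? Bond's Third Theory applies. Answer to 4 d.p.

W = 4.0032 kWh/t

W = 10 Wi / √P80 − 10 Wi / √F80
1/√216 = 0.068041;  1/√3881 = 0.016052
W = 10·7.7·(0.068041 − 0.016052) = 4.0032 kWh/t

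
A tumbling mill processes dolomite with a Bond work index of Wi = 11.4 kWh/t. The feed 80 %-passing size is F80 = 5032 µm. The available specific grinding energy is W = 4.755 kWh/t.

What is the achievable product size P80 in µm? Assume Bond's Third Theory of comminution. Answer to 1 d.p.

W = 10·Wi·[P80^(−½) − F80^(−½)]
⇒ 1/√P80 = W/(10 Wi) + 1/√F80
  = 4.7550/(10·11.4) + 1/√5032 = 0.041711 + 0.014097 = 0.055808
P80 = (1/0.055808)² = 17.9187² = 321.08 µm

P80 = 321.1 µm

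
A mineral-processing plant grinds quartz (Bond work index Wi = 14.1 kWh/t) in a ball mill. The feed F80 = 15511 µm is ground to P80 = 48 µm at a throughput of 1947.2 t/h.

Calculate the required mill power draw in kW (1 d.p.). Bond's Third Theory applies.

P = 37424.1 kW

W = 10 Wi / √P80 − 10 Wi / √F80
W = 10·14.1·(1/√48 − 1/√15511) = 10·14.1·(0.136308) = 19.2195 kWh/t
Mill draw = 19.2195 × 1947.2 = 37424.1 kW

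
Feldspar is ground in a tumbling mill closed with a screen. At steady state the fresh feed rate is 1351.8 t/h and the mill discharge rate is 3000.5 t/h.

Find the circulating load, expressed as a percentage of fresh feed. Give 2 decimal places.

CL = 121.96 %

Steady state: M = F + R.
R = M − F = 3000.5 − 1351.8 = 1648.7 t/h
CL = 100·R/F = 100·1648.7/1351.8 = 121.96 %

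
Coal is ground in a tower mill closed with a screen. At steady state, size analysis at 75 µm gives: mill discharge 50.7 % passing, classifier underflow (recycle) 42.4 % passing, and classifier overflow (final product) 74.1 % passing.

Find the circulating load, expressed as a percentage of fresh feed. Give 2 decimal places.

CL = 281.93 %

Let r = R/F. Size balance at 75 µm:
(1+r)·d = r·u + o ⇒ r = (o−d)/(d−u)
r = (74.1 − 50.7)/(50.7 − 42.4) = 23.4/8.3 = 2.8193
CL = 100·r = 281.93 %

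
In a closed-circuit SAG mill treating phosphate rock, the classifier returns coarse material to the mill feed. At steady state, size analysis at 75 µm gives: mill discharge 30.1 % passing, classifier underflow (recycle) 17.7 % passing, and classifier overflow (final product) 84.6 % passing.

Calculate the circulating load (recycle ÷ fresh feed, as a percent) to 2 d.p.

CL = 439.52 %

Two-product formula at 75 µm:
d + r·d = r·u + o → r(d−u) = o−d
r = (84.6 − 30.1)/(30.1 − 17.7) = 54.5/12.4 = 4.3952
CL = 100·r = 439.52 %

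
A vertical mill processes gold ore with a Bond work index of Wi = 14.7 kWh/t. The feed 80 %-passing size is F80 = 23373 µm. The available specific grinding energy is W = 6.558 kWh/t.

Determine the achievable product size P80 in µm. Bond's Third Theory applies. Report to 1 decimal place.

P80 = 382.2 µm

W = 10 Wi (P80^-0.5 − F80^-0.5)
P80^(−½) = W/(10 Wi) + F80^(−½)
  = 6.5580/(10·14.7) + 1/√23373 = 0.044612 + 0.006541 = 0.051153
P80 = (1/0.051153)² = 19.5491² = 382.17 µm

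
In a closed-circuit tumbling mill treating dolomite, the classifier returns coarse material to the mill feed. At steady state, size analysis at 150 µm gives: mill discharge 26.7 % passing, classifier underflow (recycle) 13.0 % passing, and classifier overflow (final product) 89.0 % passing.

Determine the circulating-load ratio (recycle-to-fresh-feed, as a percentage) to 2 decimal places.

CL = 454.74 %

Balance %-passing 150 µm (r = R/F):
d + r·d = r·u + o → r(d−u) = o−d
r = (89.0 − 26.7)/(26.7 − 13.0) = 62.3/13.7 = 4.5474
CL = 100·r = 454.74 %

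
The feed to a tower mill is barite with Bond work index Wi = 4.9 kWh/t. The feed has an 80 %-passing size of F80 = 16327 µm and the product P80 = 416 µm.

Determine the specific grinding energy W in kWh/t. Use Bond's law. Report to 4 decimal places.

W = 2.0189 kWh/t

W = 10·Wi·(P80^(-½) − F80^(-½))
1/√416 = 0.049029;  1/√16327 = 0.007826
W = 10·4.9·(0.049029 − 0.007826) = 2.0189 kWh/t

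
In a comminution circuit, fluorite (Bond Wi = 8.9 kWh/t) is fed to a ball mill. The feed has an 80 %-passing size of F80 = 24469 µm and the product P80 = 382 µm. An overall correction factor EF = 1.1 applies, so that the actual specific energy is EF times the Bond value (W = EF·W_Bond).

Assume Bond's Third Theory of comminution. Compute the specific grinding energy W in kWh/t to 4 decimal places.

W = 4.3831 kWh/t

Bond: W = 10·Wi·(1/√P80 − 1/√F80)
1/√382 = 0.051164;  1/√24469 = 0.006393
W = 10·8.9·(0.051164 − 0.006393) = 3.9847 kWh/t
Apply correction: 3.9847 × 1.1 = 4.3831 kWh/t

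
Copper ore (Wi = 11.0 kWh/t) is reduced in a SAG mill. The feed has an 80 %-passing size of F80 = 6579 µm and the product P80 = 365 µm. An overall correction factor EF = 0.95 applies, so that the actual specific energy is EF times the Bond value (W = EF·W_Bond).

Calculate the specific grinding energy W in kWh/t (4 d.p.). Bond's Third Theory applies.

Bond:  W = 10 Wi (1/√P − 1/√F)
1/√365 = 0.052342;  1/√6579 = 0.012329
W = 10·11.0·(0.052342 − 0.012329) = 4.4015 kWh/t
Corrected W = EF·W_Bond = 0.95·4.4015 = 4.1814 kWh/t

W = 4.1814 kWh/t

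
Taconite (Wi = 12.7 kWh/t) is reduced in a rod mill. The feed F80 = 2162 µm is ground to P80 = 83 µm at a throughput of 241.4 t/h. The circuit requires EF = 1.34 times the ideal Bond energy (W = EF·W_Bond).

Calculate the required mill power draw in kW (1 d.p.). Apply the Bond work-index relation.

P = 3625.8 kW

Bond:  W = 10 Wi (1/√P − 1/√F)
W = 10·12.7·(1/√83 − 1/√2162) = 10·12.7·(0.088258) = 11.2087 kWh/t
Corrected W = EF·W_Bond = 1.34·11.2087 = 15.0197 kWh/t
P_mill = W·ṁ = 15.0197·241.4 = 3625.8 kW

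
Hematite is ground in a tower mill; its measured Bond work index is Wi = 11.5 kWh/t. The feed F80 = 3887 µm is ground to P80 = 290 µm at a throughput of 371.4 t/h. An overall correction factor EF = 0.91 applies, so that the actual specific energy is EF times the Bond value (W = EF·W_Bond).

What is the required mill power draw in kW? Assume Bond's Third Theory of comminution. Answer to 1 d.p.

P = 1658.9 kW

W = 10 Wi (P80^-0.5 − F80^-0.5)
W = 10·11.5·(1/√290 − 1/√3887) = 10·11.5·(0.042682) = 4.9085 kWh/t
W_actual = 0.91 × 4.9085 = 4.4667 kWh/t
Mill draw = 4.4667 × 371.4 = 1658.9 kW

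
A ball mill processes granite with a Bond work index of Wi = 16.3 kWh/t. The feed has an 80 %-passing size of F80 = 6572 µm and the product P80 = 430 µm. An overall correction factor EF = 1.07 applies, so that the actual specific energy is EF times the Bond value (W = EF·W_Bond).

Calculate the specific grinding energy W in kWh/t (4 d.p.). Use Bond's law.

W = 6.2594 kWh/t

W_Bond = 10·Wi·(1/√P₈₀ − 1/√F₈₀)
1/√430 = 0.048224;  1/√6572 = 0.012335
W = 10·16.3·(0.048224 − 0.012335) = 5.8499 kWh/t
With EF = 1.07: W = 5.8499·1.07 = 6.2594 kWh/t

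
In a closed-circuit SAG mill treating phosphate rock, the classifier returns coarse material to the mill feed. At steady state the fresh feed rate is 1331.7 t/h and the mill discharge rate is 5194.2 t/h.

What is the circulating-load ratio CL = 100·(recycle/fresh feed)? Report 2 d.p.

Discharge = new feed + return, hence
R = M − F = 5194.2 − 1331.7 = 3862.5 t/h
CL = 100·R/F = 100·3862.5/1331.7 = 290.04 %

CL = 290.04 %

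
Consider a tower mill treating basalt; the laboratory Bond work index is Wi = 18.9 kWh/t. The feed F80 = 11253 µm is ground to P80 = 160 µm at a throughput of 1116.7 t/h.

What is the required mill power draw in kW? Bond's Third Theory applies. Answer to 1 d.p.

Bond: W = 10·Wi·(1/√P80 − 1/√F80)
W = 10·18.9·(1/√160 − 1/√11253) = 10·18.9·(0.069630) = 13.1601 kWh/t
P = W·T = 13.1601·1116.7 = 14695.9 kW

P = 14695.9 kW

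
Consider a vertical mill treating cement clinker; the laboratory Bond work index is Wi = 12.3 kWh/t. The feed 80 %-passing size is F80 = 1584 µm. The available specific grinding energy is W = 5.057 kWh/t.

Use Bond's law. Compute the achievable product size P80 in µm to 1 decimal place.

P80 = 227.9 µm

W = 10 Wi / √P80 − 10 Wi / √F80
P80^-0.5 = F80^-0.5 + W/(10 Wi)
  = 5.0570/(10·12.3) + 1/√1584 = 0.041114 + 0.025126 = 0.066240
P80 = (1/0.066240)² = 15.0967² = 227.91 µm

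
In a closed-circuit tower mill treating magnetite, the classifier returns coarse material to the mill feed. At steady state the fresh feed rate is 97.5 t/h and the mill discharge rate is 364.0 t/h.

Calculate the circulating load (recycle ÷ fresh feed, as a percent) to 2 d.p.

CL = 273.33 %

M = F + R at steady state, so:
R = M − F = 364.0 − 97.5 = 266.5 t/h
CL = 100·R/F = 100·266.5/97.5 = 273.33 %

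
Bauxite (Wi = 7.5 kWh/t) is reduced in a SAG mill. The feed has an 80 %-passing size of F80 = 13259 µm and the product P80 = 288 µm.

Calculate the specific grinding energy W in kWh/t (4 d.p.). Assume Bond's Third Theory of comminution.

W = 10 Wi (P80^-0.5 − F80^-0.5)
1/√288 = 0.058926;  1/√13259 = 0.008684
W = 10·7.5·(0.058926 − 0.008684) = 3.7681 kWh/t

W = 3.7681 kWh/t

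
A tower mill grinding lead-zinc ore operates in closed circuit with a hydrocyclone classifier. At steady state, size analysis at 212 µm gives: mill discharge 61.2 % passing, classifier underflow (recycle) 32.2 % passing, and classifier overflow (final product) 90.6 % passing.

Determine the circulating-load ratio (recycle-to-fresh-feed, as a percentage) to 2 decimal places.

CL = 101.38 %

Let r = R/F. Size balance at 212 µm:
(1+r)·d = r·u + o ⇒ r = (o−d)/(d−u)
r = (90.6 − 61.2)/(61.2 − 32.2) = 29.4/29.0 = 1.0138
CL = 100·r = 101.38 %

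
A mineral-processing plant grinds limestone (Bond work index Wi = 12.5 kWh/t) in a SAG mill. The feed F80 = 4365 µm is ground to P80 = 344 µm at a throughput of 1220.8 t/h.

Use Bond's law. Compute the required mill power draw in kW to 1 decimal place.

P = 5917.9 kW

W_Bond = 10·Wi·(1/√P₈₀ − 1/√F₈₀)
W = 10·12.5·(1/√344 − 1/√4365) = 10·12.5·(0.038780) = 4.8476 kWh/t
P = W·T = 4.8476·1220.8 = 5917.9 kW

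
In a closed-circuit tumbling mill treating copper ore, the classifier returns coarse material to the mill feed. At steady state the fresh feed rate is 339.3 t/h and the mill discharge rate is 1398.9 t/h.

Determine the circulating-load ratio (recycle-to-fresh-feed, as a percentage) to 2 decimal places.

Steady state: M = F + R.
R = M − F = 1398.9 − 339.3 = 1059.6 t/h
CL = 100·R/F = 100·1059.6/339.3 = 312.29 %

CL = 312.29 %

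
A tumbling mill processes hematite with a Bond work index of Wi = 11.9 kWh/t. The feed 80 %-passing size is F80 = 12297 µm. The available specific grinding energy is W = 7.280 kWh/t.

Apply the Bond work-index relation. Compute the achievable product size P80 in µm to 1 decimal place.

W = 10 Wi / √P80 − 10 Wi / √F80
P80^-0.5 = F80^-0.5 + W/(10 Wi)
  = 7.2800/(10·11.9) + 1/√12297 = 0.061176 + 0.009018 = 0.070194
P80 = (1/0.070194)² = 14.2462² = 202.95 µm

P80 = 203.0 µm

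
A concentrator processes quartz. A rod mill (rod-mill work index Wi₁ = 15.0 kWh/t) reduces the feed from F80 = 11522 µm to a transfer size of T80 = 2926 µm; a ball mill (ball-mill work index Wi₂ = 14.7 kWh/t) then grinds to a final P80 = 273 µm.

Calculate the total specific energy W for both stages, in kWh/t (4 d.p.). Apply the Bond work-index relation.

W = 7.5549 kWh/t

W = 10·Wi·(P80^(-½) − F80^(-½))
Stage 1 (11522→2926 µm, Wi₁=15.0): W₁ = 10·15.0·(0.018487 − 0.009316) = 1.3756 kWh/t
Stage 2 (2926→273 µm, Wi₂=14.7): W₂ = 10·14.7·(0.060523 − 0.018487) = 6.1793 kWh/t
W = W₁ + W₂ = 1.3756 + 6.1793 = 7.5549 kWh/t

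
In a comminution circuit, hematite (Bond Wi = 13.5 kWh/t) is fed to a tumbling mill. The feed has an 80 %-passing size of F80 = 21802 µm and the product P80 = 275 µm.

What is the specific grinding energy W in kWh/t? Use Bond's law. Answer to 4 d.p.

W = 10 Wi / √P80 − 10 Wi / √F80
1/√275 = 0.060302;  1/√21802 = 0.006773
W = 10·13.5·(0.060302 − 0.006773) = 7.2265 kWh/t

W = 7.2265 kWh/t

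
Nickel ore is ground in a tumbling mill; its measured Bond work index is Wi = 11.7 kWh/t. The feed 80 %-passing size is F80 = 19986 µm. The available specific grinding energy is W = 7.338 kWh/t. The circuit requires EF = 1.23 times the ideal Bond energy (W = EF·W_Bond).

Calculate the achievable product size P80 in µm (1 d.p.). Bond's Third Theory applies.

W = 10 Wi (P80^-0.5 − F80^-0.5)
W_Bond = W / EF = 7.338 / 1.23 = 5.9659 kWh/t
P80^-0.5 = F80^-0.5 + W_Bond/(10 Wi)
  = 5.9659/(10·11.7) + 1/√19986 = 0.050990 + 0.007074 = 0.058064
P80 = (1/0.058064)² = 17.2225² = 296.61 µm

P80 = 296.6 µm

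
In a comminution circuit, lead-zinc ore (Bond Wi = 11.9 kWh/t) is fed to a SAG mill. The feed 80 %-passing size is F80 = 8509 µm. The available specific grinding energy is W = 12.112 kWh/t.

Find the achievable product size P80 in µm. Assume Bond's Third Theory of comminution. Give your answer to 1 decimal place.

P80 = 78.8 µm

Bond:  W = 10 Wi (1/√P − 1/√F)
⇒ 1/√P80 = W/(10·Wi) + 1/√F80
  = 12.1120/(10·11.9) + 1/√8509 = 0.101782 + 0.010841 = 0.112622
P80 = (1/0.112622)² = 8.8792² = 78.84 µm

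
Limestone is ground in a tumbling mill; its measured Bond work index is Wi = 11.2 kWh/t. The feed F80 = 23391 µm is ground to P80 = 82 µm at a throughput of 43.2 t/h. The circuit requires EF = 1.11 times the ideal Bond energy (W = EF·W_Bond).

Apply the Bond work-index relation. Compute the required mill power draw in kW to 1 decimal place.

W_Bond = 10·Wi·(1/√P₈₀ − 1/√F₈₀)
W = 10·11.2·(1/√82 − 1/√23391) = 10·11.2·(0.103893) = 11.6360 kWh/t
Apply correction: 11.6360 × 1.11 = 12.9160 kWh/t
P_mill = W·ṁ = 12.9160·43.2 = 558.0 kW

P = 558.0 kW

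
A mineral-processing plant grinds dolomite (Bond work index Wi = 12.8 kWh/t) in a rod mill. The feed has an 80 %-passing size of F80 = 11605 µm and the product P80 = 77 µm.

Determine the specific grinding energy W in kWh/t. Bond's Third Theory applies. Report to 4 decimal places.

W = 10 Wi (P80^-0.5 − F80^-0.5)
1/√77 = 0.113961;  1/√11605 = 0.009283
W = 10·12.8·(0.113961 − 0.009283) = 13.3988 kWh/t

W = 13.3988 kWh/t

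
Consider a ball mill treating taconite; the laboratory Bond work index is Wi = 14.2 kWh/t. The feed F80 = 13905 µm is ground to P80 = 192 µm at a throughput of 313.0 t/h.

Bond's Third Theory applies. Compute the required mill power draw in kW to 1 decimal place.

W_Bond = 10·Wi·(1/√P₈₀ − 1/√F₈₀)
W = 10·14.2·(1/√192 − 1/√13905) = 10·14.2·(0.063688) = 9.0438 kWh/t
P = W·T = 9.0438·313.0 = 2830.7 kW

P = 2830.7 kW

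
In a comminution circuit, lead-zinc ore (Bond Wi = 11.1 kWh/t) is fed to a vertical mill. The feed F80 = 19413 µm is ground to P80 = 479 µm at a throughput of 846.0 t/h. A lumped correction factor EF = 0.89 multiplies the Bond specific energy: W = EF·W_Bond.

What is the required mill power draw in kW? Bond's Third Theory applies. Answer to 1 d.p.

P = 3218.9 kW

Bond:  W = 10 Wi (1/√P − 1/√F)
W = 10·11.1·(1/√479 − 1/√19413) = 10·11.1·(0.038514) = 4.2751 kWh/t
W_actual = 0.89 × 4.2751 = 3.8048 kWh/t
Power = W × throughput = 3.8048 kWh/t × 846.0 t/h = 3218.9 kW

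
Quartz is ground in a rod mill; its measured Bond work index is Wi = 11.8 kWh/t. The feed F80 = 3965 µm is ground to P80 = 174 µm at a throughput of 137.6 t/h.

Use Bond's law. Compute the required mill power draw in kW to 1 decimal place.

P = 973.1 kW

W = 10 Wi / √P80 − 10 Wi / √F80
W = 10·11.8·(1/√174 − 1/√3965) = 10·11.8·(0.059929) = 7.0716 kWh/t
Mill draw = 7.0716 × 137.6 = 973.1 kW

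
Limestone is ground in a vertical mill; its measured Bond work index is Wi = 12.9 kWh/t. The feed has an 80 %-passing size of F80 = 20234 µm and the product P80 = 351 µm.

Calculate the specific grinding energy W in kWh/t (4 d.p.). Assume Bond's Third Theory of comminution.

W = 5.9786 kWh/t

W = 10 Wi (P80^-0.5 − F80^-0.5)
1/√351 = 0.053376;  1/√20234 = 0.007030
W = 10·12.9·(0.053376 − 0.007030) = 5.9786 kWh/t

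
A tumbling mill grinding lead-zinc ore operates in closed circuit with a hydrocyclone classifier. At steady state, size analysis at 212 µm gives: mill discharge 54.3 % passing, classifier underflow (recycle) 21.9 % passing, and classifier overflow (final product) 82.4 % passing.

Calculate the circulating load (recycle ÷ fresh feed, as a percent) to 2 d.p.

CL = 86.73 %

Mass balance on the −212 µm fraction:
r = (o − d)/(d − u)
r = (82.4 − 54.3)/(54.3 − 21.9) = 28.1/32.4 = 0.8673
CL = 100·r = 86.73 %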